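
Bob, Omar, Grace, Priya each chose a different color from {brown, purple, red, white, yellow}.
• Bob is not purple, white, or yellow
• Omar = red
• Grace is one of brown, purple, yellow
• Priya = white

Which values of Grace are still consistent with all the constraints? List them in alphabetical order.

purple, yellow

Omar's domain is down to {red}, so Omar = red. Eliminate red elsewhere: Bob.
Priya has just one choice, so Priya = white.
That leaves Bob = brown. Eliminate brown elsewhere: Grace.
No further eliminations apply; Grace can still be any of purple, yellow.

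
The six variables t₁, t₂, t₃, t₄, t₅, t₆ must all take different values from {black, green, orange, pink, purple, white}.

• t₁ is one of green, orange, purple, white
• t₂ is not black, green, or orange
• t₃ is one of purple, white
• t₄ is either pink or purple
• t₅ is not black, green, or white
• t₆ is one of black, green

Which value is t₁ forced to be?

The 6 variables together cover exactly {black, green, orange, pink, purple, white} — 6 values for 6 variables — and black appears only in t₆'s list, so t₆ = black.
The 5 still-open variables draw from only 5 values {green, orange, pink, purple, white}, so each is used; only t₁ can be green, hence t₁ = green.

green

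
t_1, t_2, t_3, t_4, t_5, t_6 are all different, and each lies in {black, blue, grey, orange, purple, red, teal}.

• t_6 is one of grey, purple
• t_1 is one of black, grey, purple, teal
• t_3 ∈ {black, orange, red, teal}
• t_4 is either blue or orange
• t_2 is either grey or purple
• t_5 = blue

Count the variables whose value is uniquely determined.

2

t_5 has just one choice, so t_5 = blue. Remove blue from t_4.
t_4 must be orange (only option left). Eliminate orange elsewhere: t_3.
The 2 variables t_2 and t_6 are confined to {grey, purple}, which locks those values in; drop them from t_1.
Determined: t_4=orange, t_5=blue. The other variables each still have more than one consistent value. That makes 2.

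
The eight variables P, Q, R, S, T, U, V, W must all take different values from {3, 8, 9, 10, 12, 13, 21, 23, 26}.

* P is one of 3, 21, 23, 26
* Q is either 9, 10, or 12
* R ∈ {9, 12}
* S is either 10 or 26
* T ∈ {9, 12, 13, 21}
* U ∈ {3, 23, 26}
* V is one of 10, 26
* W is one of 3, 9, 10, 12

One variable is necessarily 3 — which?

Among the 8 variables, 13 fits only T (and all 8 values in {3, 9, 10, 12, 13, 21, 23, 26} must be used), so T = 13.
The 7 still-open variables draw from only 7 values {3, 9, 10, 12, 21, 23, 26}, so each is used; only P can be 21, hence P = 21.
The 6 still-open variables draw from only 6 values {3, 9, 10, 12, 23, 26}, so each is used; only U can be 23, hence U = 23.
The 5 still-open variables draw from only 5 values {3, 9, 10, 12, 26}, so each is used; only W can be 3, hence W = 3.

W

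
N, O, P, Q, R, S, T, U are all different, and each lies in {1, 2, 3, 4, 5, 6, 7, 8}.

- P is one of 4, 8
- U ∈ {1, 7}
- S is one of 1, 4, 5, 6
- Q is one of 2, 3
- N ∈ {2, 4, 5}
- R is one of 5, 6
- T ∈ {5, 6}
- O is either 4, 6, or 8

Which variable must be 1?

Among the 8 variables, 3 fits only Q (and all 8 values in {1, 2, 3, 4, 5, 6, 7, 8} must be used), so Q = 3.
The 7 still-open variables together cover exactly {1, 2, 4, 5, 6, 7, 8} — 7 values for 7 variables — and 2 appears only in N's list, so N = 2.
Among the 6 still-open variables, 7 fits only U (and all 6 values in {1, 4, 5, 6, 7, 8} must be used), so U = 7.
Among the 5 still-open variables, 1 fits only S (and all 5 values in {1, 4, 5, 6, 8} must be used), so S = 1.

S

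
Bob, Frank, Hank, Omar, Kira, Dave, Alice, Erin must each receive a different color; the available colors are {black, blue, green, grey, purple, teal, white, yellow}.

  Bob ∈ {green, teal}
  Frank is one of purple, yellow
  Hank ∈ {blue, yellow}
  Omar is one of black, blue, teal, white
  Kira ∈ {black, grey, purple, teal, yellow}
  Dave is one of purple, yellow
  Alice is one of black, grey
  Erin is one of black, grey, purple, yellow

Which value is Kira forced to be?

The 8 variables draw from only 8 values {black, blue, green, grey, purple, teal, white, yellow}, so each is used; only Bob can be green, hence Bob = green.
The 7 still-open variables together cover exactly {black, blue, grey, purple, teal, white, yellow} — 7 values for 7 variables — and white appears only in Omar's list, so Omar = white.
Among the 6 still-open variables, blue fits only Hank (and all 6 values in {black, blue, grey, purple, teal, yellow} must be used), so Hank = blue.
The 5 still-open variables together cover exactly {black, grey, purple, teal, yellow} — 5 values for 5 variables — and teal appears only in Kira's list, so Kira = teal.

teal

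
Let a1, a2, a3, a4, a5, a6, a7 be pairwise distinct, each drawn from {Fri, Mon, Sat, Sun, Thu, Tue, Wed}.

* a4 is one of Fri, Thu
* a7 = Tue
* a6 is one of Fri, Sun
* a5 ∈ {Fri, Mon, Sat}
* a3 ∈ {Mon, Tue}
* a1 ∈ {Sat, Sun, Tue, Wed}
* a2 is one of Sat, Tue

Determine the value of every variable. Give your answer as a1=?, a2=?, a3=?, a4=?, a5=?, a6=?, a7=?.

a7 must be Tue (only option left). Eliminate Tue elsewhere: a1, a2, a3.
That leaves a2 = Sat. Eliminate Sat elsewhere: a1, a5.
That leaves a3 = Mon. So a5 can't be Mon.
a5 has just one choice, so a5 = Fri. So a4, a6 can't be Fri.
a6 has just one choice, so a6 = Sun. So a1 can't be Sun.
a1's domain is down to {Wed}, so a1 = Wed.
a4 must be Thu (only option left).

a1=Wed, a2=Sat, a3=Mon, a4=Thu, a5=Fri, a6=Sun, a7=Tue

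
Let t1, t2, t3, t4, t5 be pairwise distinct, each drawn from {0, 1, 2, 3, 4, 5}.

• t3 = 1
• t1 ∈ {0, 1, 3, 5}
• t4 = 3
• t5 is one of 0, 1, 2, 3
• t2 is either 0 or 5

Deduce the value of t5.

2

t3 has just one choice, so t3 = 1. Remove 1 from t1, t5.
t4's domain is down to {3}, so t4 = 3. Eliminate 3 elsewhere: t1, t5.
Among the 3 still-open variables, 2 fits only t5 (and all 3 values in {0, 2, 5} must be used), so t5 = 2.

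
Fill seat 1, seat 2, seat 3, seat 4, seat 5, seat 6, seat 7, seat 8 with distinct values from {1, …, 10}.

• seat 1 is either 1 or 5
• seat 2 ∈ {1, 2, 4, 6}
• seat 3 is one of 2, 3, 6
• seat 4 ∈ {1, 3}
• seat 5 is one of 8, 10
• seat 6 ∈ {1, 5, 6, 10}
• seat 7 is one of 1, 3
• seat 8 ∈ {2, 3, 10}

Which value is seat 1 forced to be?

5

The 8 variables together cover exactly {1, 2, 3, 4, 5, 6, 8, 10} — 8 values for 8 variables — and 4 appears only in seat 2's list, so seat 2 = 4.
The 7 still-open variables draw from only 7 values {1, 2, 3, 5, 6, 8, 10}, so each is used; only seat 5 can be 8, hence seat 5 = 8.
seat 4 and seat 7 share exactly the 2 values {1, 3}; by pigeonhole those values go to them, so strike 1, 3 from seat 1, seat 3, seat 6, seat 8.
So seat 1 = 5.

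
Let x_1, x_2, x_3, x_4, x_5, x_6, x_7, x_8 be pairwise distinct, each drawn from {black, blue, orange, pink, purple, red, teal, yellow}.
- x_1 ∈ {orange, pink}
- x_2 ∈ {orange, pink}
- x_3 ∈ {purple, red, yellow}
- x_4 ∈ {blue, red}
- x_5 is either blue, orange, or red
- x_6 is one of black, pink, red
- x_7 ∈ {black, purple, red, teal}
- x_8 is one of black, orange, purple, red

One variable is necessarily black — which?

The 8 variables draw from only 8 values {black, blue, orange, pink, purple, red, teal, yellow}, so each is used; only x_7 can be teal, hence x_7 = teal.
The 7 still-open variables draw from only 7 values {black, blue, orange, pink, purple, red, yellow}, so each is used; only x_3 can be yellow, hence x_3 = yellow.
Among the 6 still-open variables, purple fits only x_8 (and all 6 values in {black, blue, orange, pink, purple, red} must be used), so x_8 = purple.
Among the 5 still-open variables, black fits only x_6 (and all 5 values in {black, blue, orange, pink, red} must be used), so x_6 = black.

x_6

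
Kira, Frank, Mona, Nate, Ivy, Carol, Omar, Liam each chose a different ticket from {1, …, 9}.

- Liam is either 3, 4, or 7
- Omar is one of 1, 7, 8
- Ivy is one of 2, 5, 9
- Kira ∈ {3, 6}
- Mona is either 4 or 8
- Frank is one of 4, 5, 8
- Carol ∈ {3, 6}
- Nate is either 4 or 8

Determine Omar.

1

Kira and Carol share exactly the 2 values {3, 6}; by pigeonhole those values go to them, so strike 3, 6 from Liam.
Mona and Nate share exactly the 2 values {4, 8}; by pigeonhole those values go to them, so strike 4, 8 from Frank, Omar, Liam.
That leaves Frank = 5. Strike 5 from Ivy.
Liam must be 7 (only option left). Eliminate 7 elsewhere: Omar.
So Omar = 1.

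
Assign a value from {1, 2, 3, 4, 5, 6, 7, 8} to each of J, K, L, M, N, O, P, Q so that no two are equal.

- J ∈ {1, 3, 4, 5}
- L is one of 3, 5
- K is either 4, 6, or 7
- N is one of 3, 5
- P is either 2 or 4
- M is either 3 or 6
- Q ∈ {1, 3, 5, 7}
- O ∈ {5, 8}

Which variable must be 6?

Among the 8 variables, 2 fits only P (and all 8 values in {1, 2, 3, 4, 5, 6, 7, 8} must be used), so P = 2.
Among the 7 still-open variables, 8 fits only O (and all 7 values in {1, 3, 4, 5, 6, 7, 8} must be used), so O = 8.
L and N between them cover only {3, 5} — a naked pair. Remove those values from J, M, Q.
So 6 goes to M.

M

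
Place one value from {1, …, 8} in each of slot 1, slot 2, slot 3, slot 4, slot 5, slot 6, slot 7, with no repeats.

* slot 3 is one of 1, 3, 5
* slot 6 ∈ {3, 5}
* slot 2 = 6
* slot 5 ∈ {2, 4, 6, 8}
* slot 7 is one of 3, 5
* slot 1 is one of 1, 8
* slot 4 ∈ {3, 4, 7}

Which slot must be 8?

slot 1

slot 2's domain is down to {6}, so slot 2 = 6. Strike 6 from slot 5.
slot 6 and slot 7 share exactly the 2 values {3, 5}; by pigeonhole those values go to them, so strike 3, 5 from slot 3, slot 4.
slot 3's domain is down to {1}, so slot 3 = 1. Strike 1 from slot 1.
So 8 goes to slot 1.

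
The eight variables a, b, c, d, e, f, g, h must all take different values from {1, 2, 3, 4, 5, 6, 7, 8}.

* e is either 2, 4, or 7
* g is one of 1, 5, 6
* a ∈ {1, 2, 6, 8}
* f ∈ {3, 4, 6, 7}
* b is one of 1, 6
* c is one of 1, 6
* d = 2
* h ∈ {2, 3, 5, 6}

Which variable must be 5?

g

d's domain is down to {2}, so d = 2. So a, e, h can't be 2.
Among the 7 still-open variables, 8 fits only a (and all 7 values in {1, 3, 4, 5, 6, 7, 8} must be used), so a = 8.
b and c between them cover only {1, 6} — a naked pair. Remove those values from f, g, h.
So 5 goes to g.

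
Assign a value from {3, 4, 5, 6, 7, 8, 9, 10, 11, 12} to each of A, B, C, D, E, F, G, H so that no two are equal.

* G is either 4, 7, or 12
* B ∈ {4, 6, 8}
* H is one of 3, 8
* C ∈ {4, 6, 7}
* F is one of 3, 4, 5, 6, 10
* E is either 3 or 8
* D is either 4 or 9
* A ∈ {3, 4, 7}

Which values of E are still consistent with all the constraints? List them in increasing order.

3, 8

The 2 variables E and H are confined to {3, 8}, which locks those values in; drop them from A, B, F.
A, B, C between them cover only {4, 6, 7} — a naked triple. Remove those values from D, F, G.
D has just one choice, so D = 9.
G's domain is down to {12}, so G = 12.
No further eliminations apply; E can still be any of 3, 8.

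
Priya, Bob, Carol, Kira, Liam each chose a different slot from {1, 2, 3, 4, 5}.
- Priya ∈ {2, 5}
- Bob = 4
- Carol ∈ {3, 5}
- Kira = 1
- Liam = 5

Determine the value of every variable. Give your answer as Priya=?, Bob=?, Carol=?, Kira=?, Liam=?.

Bob has just one choice, so Bob = 4.
That leaves Kira = 1.
Liam has just one choice, so Liam = 5. So Priya, Carol can't be 5.
Priya must be 2 (only option left).
Carol must be 3 (only option left).

Priya=2, Bob=4, Carol=3, Kira=1, Liam=5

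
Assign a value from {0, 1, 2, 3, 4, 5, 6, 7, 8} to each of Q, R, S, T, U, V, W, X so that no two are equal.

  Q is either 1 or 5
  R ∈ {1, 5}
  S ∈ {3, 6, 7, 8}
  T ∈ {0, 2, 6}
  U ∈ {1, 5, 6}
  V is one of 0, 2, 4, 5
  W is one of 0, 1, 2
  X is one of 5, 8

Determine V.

4

The 2 variables Q and R are confined to {1, 5}, which locks those values in; drop them from U, V, W, X.
U must be 6 (only option left). Eliminate 6 elsewhere: S, T.
X must be 8 (only option left). Eliminate 8 elsewhere: S.
The 2 variables T and W are confined to {0, 2}, which locks those values in; drop them from V.
So V = 4.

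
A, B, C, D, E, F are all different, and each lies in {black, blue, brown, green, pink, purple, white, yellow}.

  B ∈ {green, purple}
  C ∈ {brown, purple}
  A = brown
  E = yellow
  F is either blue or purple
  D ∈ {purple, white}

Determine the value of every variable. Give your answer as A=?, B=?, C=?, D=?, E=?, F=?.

A has just one choice, so A = brown. Strike brown from C.
C must be purple (only option left). So B, D, F can't be purple.
D's domain is down to {white}, so D = white.
E's domain is down to {yellow}, so E = yellow.
That leaves F = blue.
B must be green (only option left).

A=brown, B=green, C=purple, D=white, E=yellow, F=blue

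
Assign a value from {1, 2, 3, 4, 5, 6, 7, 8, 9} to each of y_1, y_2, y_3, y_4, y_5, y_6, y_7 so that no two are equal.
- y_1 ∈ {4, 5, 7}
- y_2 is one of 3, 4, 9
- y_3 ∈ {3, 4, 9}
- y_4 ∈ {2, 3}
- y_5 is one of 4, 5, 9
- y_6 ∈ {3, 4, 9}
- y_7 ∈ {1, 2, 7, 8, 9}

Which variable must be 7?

y_1

The 3 variables y_2, y_3, y_6 are confined to {3, 4, 9}, which locks those values in; drop them from y_1, y_4, y_5, y_7.
y_4 has just one choice, so y_4 = 2. Eliminate 2 elsewhere: y_7.
y_5 has just one choice, so y_5 = 5. Strike 5 from y_1.
So 7 goes to y_1.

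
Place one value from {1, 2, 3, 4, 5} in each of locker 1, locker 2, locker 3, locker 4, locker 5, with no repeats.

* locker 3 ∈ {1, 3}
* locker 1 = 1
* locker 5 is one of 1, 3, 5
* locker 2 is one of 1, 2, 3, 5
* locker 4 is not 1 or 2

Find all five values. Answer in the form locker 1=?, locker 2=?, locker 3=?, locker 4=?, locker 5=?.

locker 1 has just one choice, so locker 1 = 1. Remove 1 from locker 2, locker 3, locker 5.
That leaves locker 3 = 3. Eliminate 3 elsewhere: locker 2, locker 4, locker 5.
locker 5's domain is down to {5}, so locker 5 = 5. Remove 5 from locker 2, locker 4.
locker 2 must be 2 (only option left).
locker 4 must be 4 (only option left).

locker 1=1, locker 2=2, locker 3=3, locker 4=4, locker 5=5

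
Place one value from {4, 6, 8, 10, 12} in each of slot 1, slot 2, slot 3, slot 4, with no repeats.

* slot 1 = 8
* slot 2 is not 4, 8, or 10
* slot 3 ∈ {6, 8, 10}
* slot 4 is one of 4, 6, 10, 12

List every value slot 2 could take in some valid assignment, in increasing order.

slot 1 must be 8 (only option left). Remove 8 from slot 3.
No further eliminations apply; slot 2 can still be any of 6, 12.

6, 12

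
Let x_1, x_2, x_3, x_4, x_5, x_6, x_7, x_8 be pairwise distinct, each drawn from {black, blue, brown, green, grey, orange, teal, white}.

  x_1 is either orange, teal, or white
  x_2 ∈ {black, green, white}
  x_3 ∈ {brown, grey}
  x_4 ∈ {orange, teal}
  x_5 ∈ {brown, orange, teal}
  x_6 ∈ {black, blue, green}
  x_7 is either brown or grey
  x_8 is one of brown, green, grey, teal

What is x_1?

Among the 8 variables, blue fits only x_6 (and all 8 values in {black, blue, brown, green, grey, orange, teal, white} must be used), so x_6 = blue.
Among the 7 still-open variables, black fits only x_2 (and all 7 values in {black, brown, green, grey, orange, teal, white} must be used), so x_2 = black.
Among the 6 still-open variables, green fits only x_8 (and all 6 values in {brown, green, grey, orange, teal, white} must be used), so x_8 = green.
The 5 still-open variables together cover exactly {brown, grey, orange, teal, white} — 5 values for 5 variables — and white appears only in x_1's list, so x_1 = white.

white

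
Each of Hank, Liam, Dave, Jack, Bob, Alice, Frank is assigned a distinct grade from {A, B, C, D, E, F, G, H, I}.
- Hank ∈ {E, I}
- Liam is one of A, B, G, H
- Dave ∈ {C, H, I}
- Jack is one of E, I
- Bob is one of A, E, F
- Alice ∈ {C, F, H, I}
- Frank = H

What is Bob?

Frank's domain is down to {H}, so Frank = H. Remove H from Liam, Dave, Alice.
Hank and Jack between them cover only {E, I} — a naked pair. Remove those values from Dave, Bob, Alice.
Dave's domain is down to {C}, so Dave = C. Remove C from Alice.
Alice has just one choice, so Alice = F. Strike F from Bob.
So Bob = A.

A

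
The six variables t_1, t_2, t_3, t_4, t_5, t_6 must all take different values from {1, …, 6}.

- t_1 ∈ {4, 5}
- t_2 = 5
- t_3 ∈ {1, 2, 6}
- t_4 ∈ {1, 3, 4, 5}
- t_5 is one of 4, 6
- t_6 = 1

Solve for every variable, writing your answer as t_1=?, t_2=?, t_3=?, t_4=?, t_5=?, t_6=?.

t_1=4, t_2=5, t_3=2, t_4=3, t_5=6, t_6=1

t_2 has just one choice, so t_2 = 5. So t_1, t_4 can't be 5.
t_6 has just one choice, so t_6 = 1. So t_3, t_4 can't be 1.
t_1 must be 4 (only option left). Strike 4 from t_4, t_5.
t_4 must be 3 (only option left).
That leaves t_5 = 6. Remove 6 from t_3.
That leaves t_3 = 2.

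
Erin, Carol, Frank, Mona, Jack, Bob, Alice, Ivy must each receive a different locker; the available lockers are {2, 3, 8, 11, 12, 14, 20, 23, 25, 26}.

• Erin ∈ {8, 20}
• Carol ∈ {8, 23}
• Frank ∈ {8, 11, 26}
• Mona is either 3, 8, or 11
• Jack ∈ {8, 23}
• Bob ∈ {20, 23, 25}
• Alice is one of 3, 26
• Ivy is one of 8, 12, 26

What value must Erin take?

The 8 variables draw from only 8 values {3, 8, 11, 12, 20, 23, 25, 26}, so each is used; only Ivy can be 12, hence Ivy = 12.
Among the 7 still-open variables, 25 fits only Bob (and all 7 values in {3, 8, 11, 20, 23, 25, 26} must be used), so Bob = 25.
The 6 still-open variables together cover exactly {3, 8, 11, 20, 23, 26} — 6 values for 6 variables — and 20 appears only in Erin's list, so Erin = 20.

20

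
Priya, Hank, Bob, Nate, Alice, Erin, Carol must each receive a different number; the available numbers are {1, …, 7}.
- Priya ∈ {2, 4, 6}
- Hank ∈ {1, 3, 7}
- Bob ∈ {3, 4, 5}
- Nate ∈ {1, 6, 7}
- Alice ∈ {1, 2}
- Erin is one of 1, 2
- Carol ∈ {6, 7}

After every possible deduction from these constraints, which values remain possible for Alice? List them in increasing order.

1, 2

Among the 7 variables, 5 fits only Bob (and all 7 values in {1, 2, 3, 4, 5, 6, 7} must be used), so Bob = 5.
The 6 still-open variables together cover exactly {1, 2, 3, 4, 6, 7} — 6 values for 6 variables — and 3 appears only in Hank's list, so Hank = 3.
Among the 5 still-open variables, 4 fits only Priya (and all 5 values in {1, 2, 4, 6, 7} must be used), so Priya = 4.
The 2 variables Alice and Erin are confined to {1, 2}, which locks those values in; drop them from Nate.
No further eliminations apply; Alice can still be any of 1, 2.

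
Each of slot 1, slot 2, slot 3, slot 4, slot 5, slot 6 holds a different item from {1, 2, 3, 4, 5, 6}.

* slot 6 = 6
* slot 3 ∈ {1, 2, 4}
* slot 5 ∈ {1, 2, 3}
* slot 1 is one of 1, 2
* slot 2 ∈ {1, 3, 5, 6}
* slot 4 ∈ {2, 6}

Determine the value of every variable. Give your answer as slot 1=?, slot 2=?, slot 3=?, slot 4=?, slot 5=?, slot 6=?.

slot 1=1, slot 2=5, slot 3=4, slot 4=2, slot 5=3, slot 6=6

slot 6's domain is down to {6}, so slot 6 = 6. Remove 6 from slot 2, slot 4.
slot 4's domain is down to {2}, so slot 4 = 2. Eliminate 2 elsewhere: slot 1, slot 3, slot 5.
slot 1's domain is down to {1}, so slot 1 = 1. Remove 1 from slot 2, slot 3, slot 5.
slot 3 has just one choice, so slot 3 = 4.
slot 5 must be 3 (only option left). Strike 3 from slot 2.
slot 2's domain is down to {5}, so slot 2 = 5.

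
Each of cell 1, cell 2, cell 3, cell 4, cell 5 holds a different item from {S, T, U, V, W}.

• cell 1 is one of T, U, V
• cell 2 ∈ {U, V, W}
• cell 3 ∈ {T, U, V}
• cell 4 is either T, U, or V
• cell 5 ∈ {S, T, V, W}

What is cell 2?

W

The 5 variables draw from only 5 values {S, T, U, V, W}, so each is used; only cell 5 can be S, hence cell 5 = S.
The 4 still-open variables together cover exactly {T, U, V, W} — 4 values for 4 variables — and W appears only in cell 2's list, so cell 2 = W.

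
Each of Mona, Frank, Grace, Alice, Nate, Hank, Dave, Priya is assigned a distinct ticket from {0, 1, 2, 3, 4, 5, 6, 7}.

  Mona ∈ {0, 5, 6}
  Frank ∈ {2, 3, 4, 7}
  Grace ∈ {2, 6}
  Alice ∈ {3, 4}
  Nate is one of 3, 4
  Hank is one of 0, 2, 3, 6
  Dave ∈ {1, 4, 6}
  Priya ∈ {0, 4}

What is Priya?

The 8 variables together cover exactly {0, 1, 2, 3, 4, 5, 6, 7} — 8 values for 8 variables — and 1 appears only in Dave's list, so Dave = 1.
Among the 7 still-open variables, 5 fits only Mona (and all 7 values in {0, 2, 3, 4, 5, 6, 7} must be used), so Mona = 5.
Among the 6 still-open variables, 7 fits only Frank (and all 6 values in {0, 2, 3, 4, 6, 7} must be used), so Frank = 7.
Alice and Nate share exactly the 2 values {3, 4}; by pigeonhole those values go to them, so strike 3, 4 from Hank, Priya.
So Priya = 0.

0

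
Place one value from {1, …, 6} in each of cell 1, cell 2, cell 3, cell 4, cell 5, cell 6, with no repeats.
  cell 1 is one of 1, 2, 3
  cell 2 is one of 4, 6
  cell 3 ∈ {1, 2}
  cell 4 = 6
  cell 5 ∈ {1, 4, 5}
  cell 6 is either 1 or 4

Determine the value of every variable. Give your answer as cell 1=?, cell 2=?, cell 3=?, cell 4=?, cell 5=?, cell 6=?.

cell 1=3, cell 2=4, cell 3=2, cell 4=6, cell 5=5, cell 6=1

cell 4 has just one choice, so cell 4 = 6. Eliminate 6 elsewhere: cell 2.
cell 2 must be 4 (only option left). Remove 4 from cell 5, cell 6.
cell 6 has just one choice, so cell 6 = 1. Eliminate 1 elsewhere: cell 1, cell 3, cell 5.
That leaves cell 3 = 2. Remove 2 from cell 1.
That leaves cell 5 = 5.
cell 1's domain is down to {3}, so cell 1 = 3.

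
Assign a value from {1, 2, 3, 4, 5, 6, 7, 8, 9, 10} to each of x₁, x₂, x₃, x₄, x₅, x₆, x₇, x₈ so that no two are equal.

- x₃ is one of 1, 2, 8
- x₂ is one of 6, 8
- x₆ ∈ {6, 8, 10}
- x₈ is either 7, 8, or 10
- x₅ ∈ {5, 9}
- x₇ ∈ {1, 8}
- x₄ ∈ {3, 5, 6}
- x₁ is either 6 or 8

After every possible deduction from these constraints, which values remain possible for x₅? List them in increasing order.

5, 9

x₁ and x₂ share exactly the 2 values {6, 8}; by pigeonhole those values go to them, so strike 6, 8 from x₃, x₄, x₆, x₇, x₈.
x₆'s domain is down to {10}, so x₆ = 10. Eliminate 10 elsewhere: x₈.
x₇'s domain is down to {1}, so x₇ = 1. Strike 1 from x₃.
That leaves x₈ = 7.
That leaves x₃ = 2.
No further eliminations apply; x₅ can still be any of 5, 9.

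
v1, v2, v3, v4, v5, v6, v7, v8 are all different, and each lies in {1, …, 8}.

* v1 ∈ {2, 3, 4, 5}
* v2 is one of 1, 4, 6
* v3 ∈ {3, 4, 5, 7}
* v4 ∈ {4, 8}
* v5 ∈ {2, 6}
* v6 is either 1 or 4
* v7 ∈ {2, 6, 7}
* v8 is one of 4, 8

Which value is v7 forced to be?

The 2 variables v4 and v8 are confined to {4, 8}, which locks those values in; drop them from v1, v2, v3, v6.
v6 has just one choice, so v6 = 1. Eliminate 1 elsewhere: v2.
v2 has just one choice, so v2 = 6. Strike 6 from v5, v7.
v5's domain is down to {2}, so v5 = 2. Remove 2 from v1, v7.
So v7 = 7.

7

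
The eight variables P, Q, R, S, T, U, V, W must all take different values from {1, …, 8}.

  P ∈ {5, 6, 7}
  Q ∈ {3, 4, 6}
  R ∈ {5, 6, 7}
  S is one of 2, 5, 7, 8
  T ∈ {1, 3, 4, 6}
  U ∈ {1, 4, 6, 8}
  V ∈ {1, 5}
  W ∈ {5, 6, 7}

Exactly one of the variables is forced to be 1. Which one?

V

The 8 variables together cover exactly {1, 2, 3, 4, 5, 6, 7, 8} — 8 values for 8 variables — and 2 appears only in S's list, so S = 2.
The 7 still-open variables draw from only 7 values {1, 3, 4, 5, 6, 7, 8}, so each is used; only U can be 8, hence U = 8.
P, R, W between them cover only {5, 6, 7} — a naked triple. Remove those values from Q, T, V.
So 1 goes to V.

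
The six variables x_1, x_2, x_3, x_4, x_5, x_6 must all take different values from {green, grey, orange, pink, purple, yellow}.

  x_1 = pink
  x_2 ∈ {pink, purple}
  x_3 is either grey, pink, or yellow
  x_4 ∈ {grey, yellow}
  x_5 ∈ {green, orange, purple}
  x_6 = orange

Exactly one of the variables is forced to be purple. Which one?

x_2

x_1 has just one choice, so x_1 = pink. Eliminate pink elsewhere: x_2, x_3.
So purple goes to x_2.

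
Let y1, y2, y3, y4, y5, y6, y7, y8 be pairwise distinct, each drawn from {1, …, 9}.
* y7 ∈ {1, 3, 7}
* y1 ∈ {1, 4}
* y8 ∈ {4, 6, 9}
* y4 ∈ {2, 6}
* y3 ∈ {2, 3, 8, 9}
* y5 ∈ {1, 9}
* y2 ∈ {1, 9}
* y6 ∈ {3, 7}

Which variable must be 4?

y1

Among the 8 variables, 8 fits only y3 (and all 8 values in {1, 2, 3, 4, 6, 7, 8, 9} must be used), so y3 = 8.
The 7 still-open variables draw from only 7 values {1, 2, 3, 4, 6, 7, 9}, so each is used; only y4 can be 2, hence y4 = 2.
The 6 still-open variables draw from only 6 values {1, 3, 4, 6, 7, 9}, so each is used; only y8 can be 6, hence y8 = 6.
Among the 5 still-open variables, 4 fits only y1 (and all 5 values in {1, 3, 4, 7, 9} must be used), so y1 = 4.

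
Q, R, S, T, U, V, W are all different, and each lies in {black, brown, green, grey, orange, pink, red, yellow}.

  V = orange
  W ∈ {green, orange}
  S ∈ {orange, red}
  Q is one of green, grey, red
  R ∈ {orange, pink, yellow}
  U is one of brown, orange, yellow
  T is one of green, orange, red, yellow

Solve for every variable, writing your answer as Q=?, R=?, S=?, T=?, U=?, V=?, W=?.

Q=grey, R=pink, S=red, T=yellow, U=brown, V=orange, W=green

V's domain is down to {orange}, so V = orange. Remove orange from R, S, T, U, W.
W has just one choice, so W = green. Strike green from Q, T.
S must be red (only option left). Remove red from Q, T.
That leaves T = yellow. Strike yellow from R, U.
U's domain is down to {brown}, so U = brown.
Q must be grey (only option left).
That leaves R = pink.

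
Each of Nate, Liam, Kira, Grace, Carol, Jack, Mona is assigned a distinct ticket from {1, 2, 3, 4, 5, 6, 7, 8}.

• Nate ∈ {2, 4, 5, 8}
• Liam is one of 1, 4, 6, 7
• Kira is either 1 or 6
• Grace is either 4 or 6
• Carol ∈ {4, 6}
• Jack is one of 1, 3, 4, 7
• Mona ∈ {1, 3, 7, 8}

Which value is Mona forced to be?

8

Grace and Carol share exactly the 2 values {4, 6}; by pigeonhole those values go to them, so strike 4, 6 from Nate, Liam, Kira, Jack.
Kira's domain is down to {1}, so Kira = 1. So Liam, Jack, Mona can't be 1.
Liam's domain is down to {7}, so Liam = 7. So Jack, Mona can't be 7.
Jack must be 3 (only option left). Eliminate 3 elsewhere: Mona.
So Mona = 8.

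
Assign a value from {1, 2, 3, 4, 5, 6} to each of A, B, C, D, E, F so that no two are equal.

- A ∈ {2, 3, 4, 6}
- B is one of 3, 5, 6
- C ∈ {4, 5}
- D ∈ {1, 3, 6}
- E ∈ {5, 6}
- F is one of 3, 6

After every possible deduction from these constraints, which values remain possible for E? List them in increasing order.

5, 6

Among the 6 variables, 1 fits only D (and all 6 values in {1, 2, 3, 4, 5, 6} must be used), so D = 1.
Among the 5 still-open variables, 2 fits only A (and all 5 values in {2, 3, 4, 5, 6} must be used), so A = 2.
The 4 still-open variables together cover exactly {3, 4, 5, 6} — 4 values for 4 variables — and 4 appears only in C's list, so C = 4.
No further eliminations apply; E can still be any of 5, 6.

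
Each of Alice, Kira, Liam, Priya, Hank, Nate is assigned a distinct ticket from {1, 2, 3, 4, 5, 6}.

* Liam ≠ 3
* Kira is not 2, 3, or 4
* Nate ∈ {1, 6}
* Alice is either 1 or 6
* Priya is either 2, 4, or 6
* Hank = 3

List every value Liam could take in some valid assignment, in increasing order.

2, 4

Hank must be 3 (only option left).
Alice and Nate between them cover only {1, 6} — a naked pair. Remove those values from Kira, Liam, Priya.
Kira has just one choice, so Kira = 5. Eliminate 5 elsewhere: Liam.
No further eliminations apply; Liam can still be any of 2, 4.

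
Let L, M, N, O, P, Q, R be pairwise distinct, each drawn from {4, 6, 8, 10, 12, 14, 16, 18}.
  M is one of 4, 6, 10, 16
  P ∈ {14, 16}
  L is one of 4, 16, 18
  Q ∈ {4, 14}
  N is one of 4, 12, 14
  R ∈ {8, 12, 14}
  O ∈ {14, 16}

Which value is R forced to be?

8

O and P between them cover only {14, 16} — a naked pair. Remove those values from L, M, N, Q, R.
Q's domain is down to {4}, so Q = 4. Strike 4 from L, M, N.
L's domain is down to {18}, so L = 18.
That leaves N = 12. Eliminate 12 elsewhere: R.
So R = 8.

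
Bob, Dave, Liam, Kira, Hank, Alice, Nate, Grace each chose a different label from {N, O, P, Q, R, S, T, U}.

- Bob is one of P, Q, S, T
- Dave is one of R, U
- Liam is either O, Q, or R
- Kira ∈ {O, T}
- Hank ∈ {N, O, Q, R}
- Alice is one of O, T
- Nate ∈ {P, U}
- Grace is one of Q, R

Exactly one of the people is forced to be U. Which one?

Among the 8 variables, N fits only Hank (and all 8 values in {N, O, P, Q, R, S, T, U} must be used), so Hank = N.
The 7 still-open variables draw from only 7 values {O, P, Q, R, S, T, U}, so each is used; only Bob can be S, hence Bob = S.
The 6 still-open variables together cover exactly {O, P, Q, R, T, U} — 6 values for 6 variables — and P appears only in Nate's list, so Nate = P.
The 5 still-open variables together cover exactly {O, Q, R, T, U} — 5 values for 5 variables — and U appears only in Dave's list, so Dave = U.

Dave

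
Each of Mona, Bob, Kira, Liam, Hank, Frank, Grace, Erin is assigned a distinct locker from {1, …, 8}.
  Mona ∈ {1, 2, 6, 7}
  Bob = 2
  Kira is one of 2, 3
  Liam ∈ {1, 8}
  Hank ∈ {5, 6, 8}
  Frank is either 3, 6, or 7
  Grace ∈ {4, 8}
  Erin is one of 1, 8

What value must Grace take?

4

Bob must be 2 (only option left). Strike 2 from Mona, Kira.
That leaves Kira = 3. Strike 3 from Frank.
Among the 6 still-open variables, 4 fits only Grace (and all 6 values in {1, 4, 5, 6, 7, 8} must be used), so Grace = 4.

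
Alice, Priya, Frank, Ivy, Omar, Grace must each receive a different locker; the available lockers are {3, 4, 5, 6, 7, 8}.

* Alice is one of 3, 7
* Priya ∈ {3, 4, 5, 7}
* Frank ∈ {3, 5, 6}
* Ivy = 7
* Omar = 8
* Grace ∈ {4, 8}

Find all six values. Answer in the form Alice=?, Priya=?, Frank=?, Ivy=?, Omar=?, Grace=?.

Ivy's domain is down to {7}, so Ivy = 7. So Alice, Priya can't be 7.
Omar has just one choice, so Omar = 8. Remove 8 from Grace.
Grace must be 4 (only option left). Strike 4 from Priya.
Alice's domain is down to {3}, so Alice = 3. So Priya, Frank can't be 3.
That leaves Priya = 5. Remove 5 from Frank.
Frank has just one choice, so Frank = 6.

Alice=3, Priya=5, Frank=6, Ivy=7, Omar=8, Grace=4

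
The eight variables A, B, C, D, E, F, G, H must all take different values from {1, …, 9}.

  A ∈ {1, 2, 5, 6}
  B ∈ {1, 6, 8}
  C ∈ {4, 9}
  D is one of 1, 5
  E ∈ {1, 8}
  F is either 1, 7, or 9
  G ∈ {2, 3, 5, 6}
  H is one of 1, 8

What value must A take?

2

E and H between them cover only {1, 8} — a naked pair. Remove those values from A, B, D, F.
B has just one choice, so B = 6. Eliminate 6 elsewhere: A, G.
D has just one choice, so D = 5. Strike 5 from A, G.
So A = 2.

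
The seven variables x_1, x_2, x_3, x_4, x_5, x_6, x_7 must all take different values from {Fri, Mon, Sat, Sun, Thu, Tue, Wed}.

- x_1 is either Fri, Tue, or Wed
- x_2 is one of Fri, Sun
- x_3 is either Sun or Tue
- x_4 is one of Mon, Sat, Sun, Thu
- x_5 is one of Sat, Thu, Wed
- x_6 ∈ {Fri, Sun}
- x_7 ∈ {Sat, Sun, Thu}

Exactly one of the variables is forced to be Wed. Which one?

x_1

The 7 variables draw from only 7 values {Fri, Mon, Sat, Sun, Thu, Tue, Wed}, so each is used; only x_4 can be Mon, hence x_4 = Mon.
The 2 variables x_2 and x_6 are confined to {Fri, Sun}, which locks those values in; drop them from x_1, x_3, x_7.
x_3 has just one choice, so x_3 = Tue. Strike Tue from x_1.
So Wed goes to x_1.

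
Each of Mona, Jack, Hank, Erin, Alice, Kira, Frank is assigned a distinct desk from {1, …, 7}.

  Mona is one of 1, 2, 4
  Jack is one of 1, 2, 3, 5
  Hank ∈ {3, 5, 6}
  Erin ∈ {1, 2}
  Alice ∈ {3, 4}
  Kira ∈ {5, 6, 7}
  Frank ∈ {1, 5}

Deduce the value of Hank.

6

Among the 7 variables, 7 fits only Kira (and all 7 values in {1, 2, 3, 4, 5, 6, 7} must be used), so Kira = 7.
The 6 still-open variables together cover exactly {1, 2, 3, 4, 5, 6} — 6 values for 6 variables — and 6 appears only in Hank's list, so Hank = 6.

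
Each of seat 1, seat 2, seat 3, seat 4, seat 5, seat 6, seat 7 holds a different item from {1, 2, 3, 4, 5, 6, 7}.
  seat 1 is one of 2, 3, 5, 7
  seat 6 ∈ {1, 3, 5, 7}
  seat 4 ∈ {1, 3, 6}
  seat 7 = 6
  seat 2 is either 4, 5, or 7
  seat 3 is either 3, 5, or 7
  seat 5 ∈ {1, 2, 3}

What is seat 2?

4

seat 7 must be 6 (only option left). Eliminate 6 elsewhere: seat 4.
The 6 still-open variables draw from only 6 values {1, 2, 3, 4, 5, 7}, so each is used; only seat 2 can be 4, hence seat 2 = 4.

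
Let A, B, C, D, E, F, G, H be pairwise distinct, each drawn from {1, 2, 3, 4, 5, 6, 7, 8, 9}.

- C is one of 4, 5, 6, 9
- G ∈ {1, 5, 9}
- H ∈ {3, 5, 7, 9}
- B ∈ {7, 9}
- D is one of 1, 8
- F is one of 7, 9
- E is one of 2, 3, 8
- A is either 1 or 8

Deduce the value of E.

A and D share exactly the 2 values {1, 8}; by pigeonhole those values go to them, so strike 1, 8 from E, G.
B and F between them cover only {7, 9} — a naked pair. Remove those values from C, G, H.
G's domain is down to {5}, so G = 5. Remove 5 from C, H.
H must be 3 (only option left). Remove 3 from E.
So E = 2.

2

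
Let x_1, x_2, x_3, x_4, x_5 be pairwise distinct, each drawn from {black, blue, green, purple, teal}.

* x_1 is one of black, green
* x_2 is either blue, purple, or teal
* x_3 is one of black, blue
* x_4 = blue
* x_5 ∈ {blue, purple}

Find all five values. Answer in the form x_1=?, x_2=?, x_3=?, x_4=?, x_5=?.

x_1=green, x_2=teal, x_3=black, x_4=blue, x_5=purple

x_4's domain is down to {blue}, so x_4 = blue. So x_2, x_3, x_5 can't be blue.
That leaves x_5 = purple. Eliminate purple elsewhere: x_2.
x_2 has just one choice, so x_2 = teal.
x_3 has just one choice, so x_3 = black. Eliminate black elsewhere: x_1.
x_1 must be green (only option left).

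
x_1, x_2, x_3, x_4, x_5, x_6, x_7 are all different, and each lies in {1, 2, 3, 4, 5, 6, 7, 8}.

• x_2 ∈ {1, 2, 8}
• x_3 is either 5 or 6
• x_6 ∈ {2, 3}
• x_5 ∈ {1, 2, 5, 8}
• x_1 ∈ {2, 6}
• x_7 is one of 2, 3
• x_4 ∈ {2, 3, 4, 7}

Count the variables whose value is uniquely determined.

x_6 and x_7 share exactly the 2 values {2, 3}; by pigeonhole those values go to them, so strike 2, 3 from x_1, x_2, x_4, x_5.
That leaves x_1 = 6. Eliminate 6 elsewhere: x_3.
x_3's domain is down to {5}, so x_3 = 5. Eliminate 5 elsewhere: x_5.
Determined: x_1=6, x_3=5. The other variables each still have more than one consistent value. That makes 2.

2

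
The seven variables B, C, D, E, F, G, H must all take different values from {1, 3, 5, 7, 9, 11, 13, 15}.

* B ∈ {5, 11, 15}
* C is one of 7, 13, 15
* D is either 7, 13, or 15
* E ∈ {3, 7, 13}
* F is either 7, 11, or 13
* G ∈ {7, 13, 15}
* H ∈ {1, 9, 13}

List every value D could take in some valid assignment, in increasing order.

7, 13, 15

C, D, G between them cover only {7, 13, 15} — a naked triple. Remove those values from B, E, F, H.
E's domain is down to {3}, so E = 3.
F must be 11 (only option left). Eliminate 11 elsewhere: B.
B's domain is down to {5}, so B = 5.
No further eliminations apply; D can still be any of 7, 13, 15.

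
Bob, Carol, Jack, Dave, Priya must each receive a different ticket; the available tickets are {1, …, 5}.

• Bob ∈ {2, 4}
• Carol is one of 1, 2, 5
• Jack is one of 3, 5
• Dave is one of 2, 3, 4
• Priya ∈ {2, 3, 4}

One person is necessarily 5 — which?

Jack

The 5 variables together cover exactly {1, 2, 3, 4, 5} — 5 values for 5 variables — and 1 appears only in Carol's list, so Carol = 1.
Among the 4 still-open variables, 5 fits only Jack (and all 4 values in {2, 3, 4, 5} must be used), so Jack = 5.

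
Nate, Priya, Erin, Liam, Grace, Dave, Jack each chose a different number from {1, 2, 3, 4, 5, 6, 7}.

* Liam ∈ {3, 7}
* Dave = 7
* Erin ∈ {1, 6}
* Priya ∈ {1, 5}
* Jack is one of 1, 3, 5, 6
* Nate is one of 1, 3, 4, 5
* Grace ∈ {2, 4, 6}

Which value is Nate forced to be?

4

Dave has just one choice, so Dave = 7. Strike 7 from Liam.
Liam has just one choice, so Liam = 3. Remove 3 from Nate, Jack.
The 5 still-open variables together cover exactly {1, 2, 4, 5, 6} — 5 values for 5 variables — and 2 appears only in Grace's list, so Grace = 2.
The 4 still-open variables draw from only 4 values {1, 4, 5, 6}, so each is used; only Nate can be 4, hence Nate = 4.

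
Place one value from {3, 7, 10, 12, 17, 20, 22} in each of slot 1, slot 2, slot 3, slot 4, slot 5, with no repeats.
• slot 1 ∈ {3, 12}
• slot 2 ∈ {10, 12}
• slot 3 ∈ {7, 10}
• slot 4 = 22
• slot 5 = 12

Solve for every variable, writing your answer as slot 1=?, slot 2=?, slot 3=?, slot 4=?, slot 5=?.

slot 1=3, slot 2=10, slot 3=7, slot 4=22, slot 5=12

slot 4's domain is down to {22}, so slot 4 = 22.
slot 5 must be 12 (only option left). Eliminate 12 elsewhere: slot 1, slot 2.
slot 1 has just one choice, so slot 1 = 3.
slot 2 must be 10 (only option left). Remove 10 from slot 3.
slot 3 must be 7 (only option left).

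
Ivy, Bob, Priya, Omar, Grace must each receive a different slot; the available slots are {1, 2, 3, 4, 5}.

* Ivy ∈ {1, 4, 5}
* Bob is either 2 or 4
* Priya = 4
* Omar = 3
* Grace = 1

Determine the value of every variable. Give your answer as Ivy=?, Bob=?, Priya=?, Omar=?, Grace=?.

Priya's domain is down to {4}, so Priya = 4. So Ivy, Bob can't be 4.
Omar has just one choice, so Omar = 3.
Grace must be 1 (only option left). Eliminate 1 elsewhere: Ivy.
That leaves Ivy = 5.
Bob has just one choice, so Bob = 2.

Ivy=5, Bob=2, Priya=4, Omar=3, Grace=1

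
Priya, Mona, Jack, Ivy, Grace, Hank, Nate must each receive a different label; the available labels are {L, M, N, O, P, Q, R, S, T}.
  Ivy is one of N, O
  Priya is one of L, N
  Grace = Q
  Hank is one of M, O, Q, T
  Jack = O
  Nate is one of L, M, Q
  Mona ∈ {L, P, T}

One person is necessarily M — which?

Jack's domain is down to {O}, so Jack = O. Eliminate O elsewhere: Ivy, Hank.
Ivy's domain is down to {N}, so Ivy = N. Eliminate N elsewhere: Priya.
Grace has just one choice, so Grace = Q. Strike Q from Hank, Nate.
Priya must be L (only option left). So Mona, Nate can't be L.

Nate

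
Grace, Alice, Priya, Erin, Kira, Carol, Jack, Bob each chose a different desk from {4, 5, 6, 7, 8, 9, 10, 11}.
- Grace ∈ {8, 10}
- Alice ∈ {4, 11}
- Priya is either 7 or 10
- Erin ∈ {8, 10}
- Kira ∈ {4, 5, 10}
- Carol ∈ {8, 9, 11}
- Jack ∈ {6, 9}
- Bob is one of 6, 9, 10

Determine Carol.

11

The 8 variables together cover exactly {4, 5, 6, 7, 8, 9, 10, 11} — 8 values for 8 variables — and 5 appears only in Kira's list, so Kira = 5.
Among the 7 still-open variables, 4 fits only Alice (and all 7 values in {4, 6, 7, 8, 9, 10, 11} must be used), so Alice = 4.
The 6 still-open variables together cover exactly {6, 7, 8, 9, 10, 11} — 6 values for 6 variables — and 7 appears only in Priya's list, so Priya = 7.
The 5 still-open variables together cover exactly {6, 8, 9, 10, 11} — 5 values for 5 variables — and 11 appears only in Carol's list, so Carol = 11.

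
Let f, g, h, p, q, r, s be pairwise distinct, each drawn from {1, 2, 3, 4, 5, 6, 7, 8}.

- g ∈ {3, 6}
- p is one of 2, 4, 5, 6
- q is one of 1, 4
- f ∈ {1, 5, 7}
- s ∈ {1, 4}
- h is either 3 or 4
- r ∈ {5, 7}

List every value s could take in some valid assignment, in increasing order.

1, 4

The 7 variables draw from only 7 values {1, 2, 3, 4, 5, 6, 7}, so each is used; only p can be 2, hence p = 2.
The 6 still-open variables draw from only 6 values {1, 3, 4, 5, 6, 7}, so each is used; only g can be 6, hence g = 6.
Among the 5 still-open variables, 3 fits only h (and all 5 values in {1, 3, 4, 5, 7} must be used), so h = 3.
q and s share exactly the 2 values {1, 4}; by pigeonhole those values go to them, so strike 1, 4 from f.
No further eliminations apply; s can still be any of 1, 4.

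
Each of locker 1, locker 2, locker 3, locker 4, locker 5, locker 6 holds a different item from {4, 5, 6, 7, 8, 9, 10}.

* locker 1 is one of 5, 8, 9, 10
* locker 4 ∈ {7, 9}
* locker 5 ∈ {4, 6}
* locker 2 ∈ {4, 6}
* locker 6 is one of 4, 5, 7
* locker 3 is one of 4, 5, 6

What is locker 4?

9

locker 2 and locker 5 between them cover only {4, 6} — a naked pair. Remove those values from locker 3, locker 6.
locker 3 has just one choice, so locker 3 = 5. Remove 5 from locker 1, locker 6.
locker 6's domain is down to {7}, so locker 6 = 7. Remove 7 from locker 4.
So locker 4 = 9.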